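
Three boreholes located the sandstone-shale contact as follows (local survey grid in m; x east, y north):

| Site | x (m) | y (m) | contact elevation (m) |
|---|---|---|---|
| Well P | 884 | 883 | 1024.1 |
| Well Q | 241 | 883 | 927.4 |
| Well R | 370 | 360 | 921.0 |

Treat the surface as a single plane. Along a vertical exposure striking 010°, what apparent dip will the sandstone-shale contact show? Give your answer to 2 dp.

Let the plane be z = a·x + b·y + c.
Well Q−Well P: −643a + 0b = −96.7;  Well R−Well P: −514a − 523b = −103.1.
Solving gives a = 0.15039, b = 0.04933.
Unit vector along 010° is (sin 10°, cos 10°) = (0.1736, 0.9848).
Slope in that direction = a·(0.1736) + b·(0.9848) = 0.07470.
Apparent dip = arctan|0.07470| = 4.27° (true dip is 9.0°, so apparent ≤ true as expected).

4.27°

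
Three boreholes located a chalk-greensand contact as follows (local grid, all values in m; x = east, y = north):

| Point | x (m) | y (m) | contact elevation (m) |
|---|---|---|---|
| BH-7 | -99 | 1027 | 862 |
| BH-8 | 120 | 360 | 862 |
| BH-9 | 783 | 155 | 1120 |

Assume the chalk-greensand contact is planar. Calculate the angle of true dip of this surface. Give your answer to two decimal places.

24.51°

Two edge vectors: BH-7→BH-8 = (219, -667, 0), BH-7→BH-9 = (882, -872, 258).
Normal n = (BH-7→BH-8) × (BH-7→BH-9) = (-172086, -56502, 397326).
So ∂z/∂x = −n_x/n_z = 0.43311 and ∂z/∂y = −n_y/n_z = 0.14221.
Gradient magnitude |∇z| = √(a² + b²) = √(0.18758 + 0.02022) = 0.45586.
True dip = arctan(0.45586) = 24.51°, dipping toward WSW (azimuth ≈ 252°).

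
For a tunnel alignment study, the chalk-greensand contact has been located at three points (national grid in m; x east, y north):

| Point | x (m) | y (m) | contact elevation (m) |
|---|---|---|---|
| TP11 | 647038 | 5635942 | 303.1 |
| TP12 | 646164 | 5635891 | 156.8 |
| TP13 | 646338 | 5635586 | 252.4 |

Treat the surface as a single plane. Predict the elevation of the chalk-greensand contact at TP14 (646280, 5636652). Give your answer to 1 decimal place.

17.1 m

Two edge vectors: TP11→TP12 = (-874, -51, -146.3), TP11→TP13 = (-700, -356, -50.7).
Normal n = (TP11→TP12) × (TP11→TP13) = (-49497.1, 58098.2, 275444).
So ∂z/∂x = −n_x/n_z = 0.179699322 and ∂z/∂y = −n_y/n_z = −0.210925633.
Intercept c from TP11: 303.1 − 116272.29 + 1188764.63 = 1072795.44.
At (646280, 5636652): z = 116136.1 − 1188914.4 + 1072795.44 = 17.1 m.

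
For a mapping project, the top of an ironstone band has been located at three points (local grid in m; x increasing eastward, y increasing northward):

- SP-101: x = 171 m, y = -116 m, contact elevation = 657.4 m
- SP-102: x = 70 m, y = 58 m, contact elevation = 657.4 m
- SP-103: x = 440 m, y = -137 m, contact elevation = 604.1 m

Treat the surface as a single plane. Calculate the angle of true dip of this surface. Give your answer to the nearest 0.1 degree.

13.5°

Let the plane be z = a·x + b·y + c.
SP-102−SP-101: −101a + 174b = 0;  SP-103−SP-101: 269a − 21b = −53.3.
Solving gives a = −0.20755, b = −0.12047.
Gradient magnitude |∇z| = √(a² + b²) = √(0.04308 + 0.01451) = 0.23998.
True dip = arctan(0.23998) = 13.5°, dipping toward ENE (azimuth ≈ 060°).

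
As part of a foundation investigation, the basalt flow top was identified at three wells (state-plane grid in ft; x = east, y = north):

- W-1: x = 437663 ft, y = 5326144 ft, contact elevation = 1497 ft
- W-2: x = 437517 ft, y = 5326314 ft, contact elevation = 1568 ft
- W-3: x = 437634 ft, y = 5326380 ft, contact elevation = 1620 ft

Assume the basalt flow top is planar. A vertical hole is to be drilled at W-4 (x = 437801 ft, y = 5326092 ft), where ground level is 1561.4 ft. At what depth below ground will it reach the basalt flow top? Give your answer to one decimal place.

73.0 ft

Two edge vectors: W-1→W-2 = (-146, 170, 71), W-1→W-3 = (-29, 236, 123).
Normal n = (W-1→W-2) × (W-1→W-3) = (4154, 15899, -29526).
So ∂z/∂x = −n_x/n_z = 0.140689562 and ∂z/∂y = −n_y/n_z = 0.538474565.
Intercept c from W-1: 1497 − 61574.62 − 2867993.07 = −2928070.69.
At (437801, 5326092): z_contact = 61594.03 + 2867965.07 − 2928070.69 = 1488.41 ft.
Depth below ground = 1561.4 − 1488.41 = 73.0 ft.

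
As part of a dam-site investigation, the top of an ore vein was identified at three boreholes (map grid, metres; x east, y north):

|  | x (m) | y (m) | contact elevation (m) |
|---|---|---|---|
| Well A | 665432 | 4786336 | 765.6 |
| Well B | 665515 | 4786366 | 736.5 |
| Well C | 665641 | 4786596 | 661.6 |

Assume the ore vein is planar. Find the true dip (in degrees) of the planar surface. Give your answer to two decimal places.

18.51°

Two edge vectors: Well A→Well B = (83, 30, -29.1), Well A→Well C = (209, 260, -104).
Normal n = (Well A→Well B) × (Well A→Well C) = (4446, 2550.1, 15310).
So ∂z/∂x = −n_x/n_z = −0.29040 and ∂z/∂y = −n_y/n_z = −0.16656.
Gradient magnitude |∇z| = √(a² + b²) = √(0.08433 + 0.02774) = 0.33478.
True dip = arctan(0.33478) = 18.51°, dipping toward ENE (azimuth ≈ 060°).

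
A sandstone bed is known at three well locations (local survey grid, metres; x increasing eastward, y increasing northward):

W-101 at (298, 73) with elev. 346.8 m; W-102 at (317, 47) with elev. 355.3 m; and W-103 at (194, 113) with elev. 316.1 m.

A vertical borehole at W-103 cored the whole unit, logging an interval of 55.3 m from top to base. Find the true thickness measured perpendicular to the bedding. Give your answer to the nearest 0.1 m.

53.2 m

Two edge vectors: W-101→W-102 = (19, -26, 8.5), W-101→W-103 = (-104, 40, -30.7).
Normal n = (W-101→W-102) × (W-101→W-103) = (458.2, -300.7, -1944).
So ∂z/∂x = −n_x/n_z = 0.23570 and ∂z/∂y = −n_y/n_z = −0.15468.
|∇z| = √(a²+b²) = 0.28192, so dip δ = arctan(0.28192) = 15.74°.
True thickness = vertical thickness × cos δ = 55.3 × cos 15.74° = 53.2 m.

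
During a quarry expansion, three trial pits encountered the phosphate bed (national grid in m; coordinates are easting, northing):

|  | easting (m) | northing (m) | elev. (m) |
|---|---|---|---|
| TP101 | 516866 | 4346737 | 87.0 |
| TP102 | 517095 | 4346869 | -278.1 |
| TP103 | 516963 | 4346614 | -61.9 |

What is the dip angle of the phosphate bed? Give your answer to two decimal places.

Let the plane be z = a·easting + b·northing + c.
TP102−TP101: 229a + 132b = −365.1;  TP103−TP101: 97a − 123b = −148.9.
Solving gives a = −1.57580, b = −0.03213.
Gradient magnitude |∇z| = √(a² + b²) = √(2.48315 + 0.00103) = 1.57613.
True dip = arctan(1.57613) = 57.61°, dipping toward E (azimuth ≈ 089°).

57.61°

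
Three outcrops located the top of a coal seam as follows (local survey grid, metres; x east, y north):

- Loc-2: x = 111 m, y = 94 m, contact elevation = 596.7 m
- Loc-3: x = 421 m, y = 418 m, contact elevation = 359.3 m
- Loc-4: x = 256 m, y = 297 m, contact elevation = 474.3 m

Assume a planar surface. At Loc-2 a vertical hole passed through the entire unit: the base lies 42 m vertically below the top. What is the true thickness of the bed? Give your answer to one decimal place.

36.3 m

Let the plane be z = a·x + b·y + c.
Loc-3−Loc-2: 310a + 324b = −237.4;  Loc-4−Loc-2: 145a + 203b = −122.4.
Solving gives a = −0.53508, b = −0.22075.
|∇z| = √(a²+b²) = 0.57883, so dip δ = arctan(0.57883) = 30.06°.
True thickness = vertical thickness × cos δ = 42 × cos 30.06° = 36.3 m.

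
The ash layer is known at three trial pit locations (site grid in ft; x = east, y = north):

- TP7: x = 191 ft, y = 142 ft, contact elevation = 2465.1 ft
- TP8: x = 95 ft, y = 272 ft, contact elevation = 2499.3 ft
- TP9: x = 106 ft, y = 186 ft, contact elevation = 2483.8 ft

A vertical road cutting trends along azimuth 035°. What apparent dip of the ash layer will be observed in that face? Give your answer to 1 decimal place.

Two edge vectors: TP7→TP8 = (-96, 130, 34.2), TP7→TP9 = (-85, 44, 18.7).
Normal n = (TP7→TP8) × (TP7→TP9) = (926.2, -1111.8, 6826).
So ∂z/∂x = −n_x/n_z = −0.13569 and ∂z/∂y = −n_y/n_z = 0.16288.
Unit vector along 035° is (sin 35°, cos 35°) = (0.5736, 0.8192).
Slope in that direction = a·(0.5736) + b·(0.8192) = 0.05559.
Apparent dip = arctan|0.05559| = 3.2° (true dip is 12.0°, so apparent ≤ true as expected).

3.2°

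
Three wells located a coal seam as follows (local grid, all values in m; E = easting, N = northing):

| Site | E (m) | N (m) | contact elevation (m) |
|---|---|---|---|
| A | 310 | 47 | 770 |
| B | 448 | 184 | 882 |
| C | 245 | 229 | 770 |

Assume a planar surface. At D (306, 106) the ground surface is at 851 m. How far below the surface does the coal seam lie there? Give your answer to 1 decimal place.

70.8 m

Two edge vectors: A→B = (138, 137, 112), A→C = (-65, 182, 0).
Normal n = (A→B) × (A→C) = (-20384, -7280, 34021).
So ∂z/∂E = −n_x/n_z = 0.59916 and ∂z/∂N = −n_y/n_z = 0.21399.
Intercept c from A: 770 − 185.74 − 10.06 = 574.20.
At (306, 106): z_contact = 183.34 + 22.68 + 574.20 = 780.23 m.
Depth below ground = 851 − 780.23 = 70.8 m.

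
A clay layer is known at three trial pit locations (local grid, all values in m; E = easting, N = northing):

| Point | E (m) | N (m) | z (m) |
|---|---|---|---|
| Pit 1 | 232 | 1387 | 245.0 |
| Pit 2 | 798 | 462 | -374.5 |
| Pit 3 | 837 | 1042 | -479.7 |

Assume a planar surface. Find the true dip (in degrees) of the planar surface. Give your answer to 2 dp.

51.50°

Let the plane be z = a·E + b·N + c.
Pit 2−Pit 1: 566a − 925b = −619.5;  Pit 3−Pit 1: 605a − 345b = −724.7.
Solving gives a = −1.25323, b = −0.09711.
Gradient magnitude |∇z| = √(a² + b²) = √(1.57058 + 0.00943) = 1.25699.
True dip = arctan(1.25699) = 51.50°, dipping toward E (azimuth ≈ 086°).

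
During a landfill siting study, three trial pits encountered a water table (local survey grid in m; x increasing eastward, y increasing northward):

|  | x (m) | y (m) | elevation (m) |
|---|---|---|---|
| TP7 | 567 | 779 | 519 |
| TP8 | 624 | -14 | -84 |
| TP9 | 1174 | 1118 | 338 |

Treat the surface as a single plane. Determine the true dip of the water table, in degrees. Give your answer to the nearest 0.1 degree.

44.8°

Let the plane be z = a·x + b·y + c.
TP8−TP7: 57a − 793b = −603;  TP9−TP7: 607a + 339b = −181.
Solving gives a = −0.69496, b = 0.71045.
Gradient magnitude |∇z| = √(a² + b²) = √(0.48297 + 0.50474) = 0.99384.
True dip = arctan(0.99384) = 44.8°, dipping toward SE (azimuth ≈ 136°).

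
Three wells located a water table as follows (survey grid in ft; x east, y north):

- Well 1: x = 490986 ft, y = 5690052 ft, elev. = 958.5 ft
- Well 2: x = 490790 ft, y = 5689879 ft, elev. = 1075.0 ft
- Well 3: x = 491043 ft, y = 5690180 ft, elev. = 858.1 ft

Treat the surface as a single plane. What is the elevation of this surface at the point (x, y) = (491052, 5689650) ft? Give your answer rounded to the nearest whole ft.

Let the plane be z = a·x + b·y + c.
Well 2−Well 1: −196a − 173b = 116.5;  Well 3−Well 1: 57a + 128b = −100.4.
Solving gives a = 0.16137125, b = −0.85623563.
Then c = 958.5 − a·490986 − b·5690052 = 4793752.76.
At (491052, 5689650): z = 79241.7 − 4871681.1 + 4793752.76 = 1313.4 ft.

1313 ft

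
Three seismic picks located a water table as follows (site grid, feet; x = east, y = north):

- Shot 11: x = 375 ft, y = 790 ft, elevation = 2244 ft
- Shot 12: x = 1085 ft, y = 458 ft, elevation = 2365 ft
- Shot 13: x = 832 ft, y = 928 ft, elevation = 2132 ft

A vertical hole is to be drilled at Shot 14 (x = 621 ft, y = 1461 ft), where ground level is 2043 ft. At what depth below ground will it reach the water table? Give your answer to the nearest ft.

181 ft

Let the plane be z = a·x + b·y + c.
Shot 12−Shot 11: 710a − 332b = 121;  Shot 13−Shot 11: 457a + 138b = −112.
Solving gives a = −0.08204, b = −0.53991.
Then c = 2244 − a·375 − b·790 = 2701.29.
At (621, 1461): z_contact = −50.9 − 788.8 + 2701.29 = 1861.5 ft.
Depth below ground = 2043 − 1861.5 = 181 ft.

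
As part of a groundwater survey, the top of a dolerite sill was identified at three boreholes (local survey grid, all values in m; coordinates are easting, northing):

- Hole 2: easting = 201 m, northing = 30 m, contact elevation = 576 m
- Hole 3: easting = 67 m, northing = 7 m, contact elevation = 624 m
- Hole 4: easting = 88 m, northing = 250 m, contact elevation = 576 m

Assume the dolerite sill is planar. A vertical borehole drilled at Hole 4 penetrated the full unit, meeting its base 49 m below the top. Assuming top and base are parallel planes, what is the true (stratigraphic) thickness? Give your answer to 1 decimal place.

Two edge vectors: Hole 2→Hole 3 = (-134, -23, 48), Hole 2→Hole 4 = (-113, 220, 0).
Normal n = (Hole 2→Hole 3) × (Hole 2→Hole 4) = (-10560, -5424, -32079).
So ∂z/∂easting = −n_x/n_z = −0.32919 and ∂z/∂northing = −n_y/n_z = −0.16908.
|∇z| = √(a²+b²) = 0.37007, so dip δ = arctan(0.37007) = 20.31°.
True thickness = vertical thickness × cos δ = 49 × cos 20.31° = 46.0 m.

46.0 m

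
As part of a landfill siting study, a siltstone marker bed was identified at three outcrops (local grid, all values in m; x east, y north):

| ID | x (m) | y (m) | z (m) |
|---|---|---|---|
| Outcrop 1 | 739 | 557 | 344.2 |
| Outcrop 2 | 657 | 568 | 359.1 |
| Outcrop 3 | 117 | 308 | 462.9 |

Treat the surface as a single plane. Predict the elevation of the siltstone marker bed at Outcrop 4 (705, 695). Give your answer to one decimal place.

348.1 m

Let the plane be z = a·x + b·y + c.
Outcrop 2−Outcrop 1: −82a + 11b = 14.9;  Outcrop 3−Outcrop 1: −622a − 249b = 118.7.
Solving gives a = −0.18400, b = −0.01708.
Then c = 344.2 − a·739 − b·557 = 489.69.
At (705, 695): z = −129.7 − 11.9 + 489.69 = 348.1 m.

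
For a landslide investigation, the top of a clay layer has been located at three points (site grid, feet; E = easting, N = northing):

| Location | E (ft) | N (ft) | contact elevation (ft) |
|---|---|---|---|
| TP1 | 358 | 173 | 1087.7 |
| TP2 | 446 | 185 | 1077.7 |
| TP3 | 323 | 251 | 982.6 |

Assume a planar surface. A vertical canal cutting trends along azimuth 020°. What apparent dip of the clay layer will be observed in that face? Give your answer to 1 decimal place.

50.6°

Two edge vectors: TP1→TP2 = (88, 12, -10), TP1→TP3 = (-35, 78, -105.1).
Normal n = (TP1→TP2) × (TP1→TP3) = (-481.2, 9598.8, 7284).
So ∂z/∂E = −n_x/n_z = 0.06606 and ∂z/∂N = −n_y/n_z = −1.31779.
Unit vector along 020° is (sin 20°, cos 20°) = (0.3420, 0.9397).
Slope in that direction = a·(0.3420) + b·(0.9397) = −1.21573.
Apparent dip = arctan|1.21573| = 50.6° (true dip is 52.8°, so apparent ≤ true as expected).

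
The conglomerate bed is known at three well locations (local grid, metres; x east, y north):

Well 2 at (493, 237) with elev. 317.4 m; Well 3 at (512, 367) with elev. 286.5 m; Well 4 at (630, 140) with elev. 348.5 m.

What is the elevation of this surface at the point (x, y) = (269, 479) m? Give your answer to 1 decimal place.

Let the plane be z = a·x + b·y + c.
Well 3−Well 2: 19a + 130b = −30.9;  Well 4−Well 2: 137a − 97b = 31.1.
Solving gives a = 0.05321, b = −0.24547.
Then c = 317.4 − a·493 − b·237 = 349.34.
At (269, 479): z = 14.3 − 117.6 + 349.34 = 246.1 m.

246.1 m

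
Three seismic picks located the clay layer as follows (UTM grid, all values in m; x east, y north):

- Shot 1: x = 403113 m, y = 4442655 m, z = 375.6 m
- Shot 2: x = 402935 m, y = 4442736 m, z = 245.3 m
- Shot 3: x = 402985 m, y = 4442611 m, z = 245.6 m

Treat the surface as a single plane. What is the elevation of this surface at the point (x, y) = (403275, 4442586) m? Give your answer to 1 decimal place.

Let the plane be z = a·x + b·y + c.
Shot 2−Shot 1: −178a + 81b = −130.3;  Shot 3−Shot 1: −128a − 44b = −130.
Solving gives a = 0.893582418, b = 0.355032967.
Then c = 375.6 − a·403113 − b·4442655 = −1937128.08.
At (403275, 4442586): z = 360359.4 + 1577264.5 − 1937128.08 = 495.9 m.

495.9 m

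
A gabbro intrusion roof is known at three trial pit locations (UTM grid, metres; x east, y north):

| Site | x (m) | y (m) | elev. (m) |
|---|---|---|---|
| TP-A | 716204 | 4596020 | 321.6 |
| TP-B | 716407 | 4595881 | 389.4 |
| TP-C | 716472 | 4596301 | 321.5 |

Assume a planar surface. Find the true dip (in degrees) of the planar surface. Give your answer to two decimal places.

Two edge vectors: TP-A→TP-B = (203, -139, 67.8), TP-A→TP-C = (268, 281, -0.1).
Normal n = (TP-A→TP-B) × (TP-A→TP-C) = (-19037.9, 18190.7, 94295).
So ∂z/∂x = −n_x/n_z = 0.20190 and ∂z/∂y = −n_y/n_z = −0.19291.
Gradient magnitude |∇z| = √(a² + b²) = √(0.04076 + 0.03722) = 0.27925.
True dip = arctan(0.27925) = 15.60°, dipping toward NW (azimuth ≈ 314°).

15.60°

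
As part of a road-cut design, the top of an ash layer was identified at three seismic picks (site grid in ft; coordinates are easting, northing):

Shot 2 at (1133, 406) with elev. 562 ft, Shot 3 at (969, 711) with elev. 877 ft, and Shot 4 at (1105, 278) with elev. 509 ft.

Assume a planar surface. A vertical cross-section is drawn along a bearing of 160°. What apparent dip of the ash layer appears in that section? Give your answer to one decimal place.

39.9°

Let the plane be z = a·easting + b·northing + c.
Shot 3−Shot 2: −164a + 305b = 315;  Shot 4−Shot 2: −28a − 128b = −53.
Solving gives a = −0.81793, b = 0.59298.
Unit vector along 160° is (sin 160°, cos 160°) = (0.3420, -0.9397).
Slope in that direction = a·(0.3420) + b·(-0.9397) = −0.83697.
Apparent dip = arctan|0.83697| = 39.9° (true dip is 45.3°, so apparent ≤ true as expected).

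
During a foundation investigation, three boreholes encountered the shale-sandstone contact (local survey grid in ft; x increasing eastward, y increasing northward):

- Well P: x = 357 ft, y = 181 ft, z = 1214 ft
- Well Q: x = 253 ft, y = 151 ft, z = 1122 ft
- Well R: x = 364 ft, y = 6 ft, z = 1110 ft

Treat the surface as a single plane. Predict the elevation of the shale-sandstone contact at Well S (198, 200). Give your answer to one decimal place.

Let the plane be z = a·x + b·y + c.
Well Q−Well P: −104a − 30b = −92;  Well R−Well P: 7a − 175b = −104.
Solving gives a = 0.70505, b = 0.62249.
Then c = 1214 − a·357 − b·181 = 849.63.
At (198, 200): z = 139.6 + 124.5 + 849.63 = 1113.7 ft.

1113.7 ft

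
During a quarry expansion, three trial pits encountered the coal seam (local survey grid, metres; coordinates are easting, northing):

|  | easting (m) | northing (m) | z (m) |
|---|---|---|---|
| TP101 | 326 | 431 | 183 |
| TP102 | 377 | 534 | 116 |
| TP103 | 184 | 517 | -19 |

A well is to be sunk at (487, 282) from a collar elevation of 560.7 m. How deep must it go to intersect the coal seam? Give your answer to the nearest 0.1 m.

95.0 m

Two edge vectors: TP101→TP102 = (51, 103, -67), TP101→TP103 = (-142, 86, -202).
Normal n = (TP101→TP102) × (TP101→TP103) = (-15044, 19816, 19012).
So ∂z/∂easting = −n_x/n_z = 0.79129 and ∂z/∂northing = −n_y/n_z = −1.04229.
Intercept c from TP101: 183 − 257.96 + 449.23 = 374.27.
At (487, 282): z_contact = 385.36 − 293.93 + 374.27 = 465.70 m.
Depth below ground = 560.7 − 465.70 = 95.0 m.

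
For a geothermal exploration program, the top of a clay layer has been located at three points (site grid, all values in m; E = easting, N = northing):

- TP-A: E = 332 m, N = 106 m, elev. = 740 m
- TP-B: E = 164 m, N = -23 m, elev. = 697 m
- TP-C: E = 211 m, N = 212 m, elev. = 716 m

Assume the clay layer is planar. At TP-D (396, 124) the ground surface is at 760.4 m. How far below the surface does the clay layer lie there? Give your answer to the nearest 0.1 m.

5.1 m

Two edge vectors: TP-A→TP-B = (-168, -129, -43), TP-A→TP-C = (-121, 106, -24).
Normal n = (TP-A→TP-B) × (TP-A→TP-C) = (7654, 1171, -33417).
So ∂z/∂E = −n_x/n_z = 0.22905 and ∂z/∂N = −n_y/n_z = 0.03504.
Intercept c from TP-A: 740 − 76.04 − 3.71 = 660.24.
At (396, 124): z_contact = 90.70 + 4.35 + 660.24 = 755.29 m.
Depth below ground = 760.4 − 755.29 = 5.1 m.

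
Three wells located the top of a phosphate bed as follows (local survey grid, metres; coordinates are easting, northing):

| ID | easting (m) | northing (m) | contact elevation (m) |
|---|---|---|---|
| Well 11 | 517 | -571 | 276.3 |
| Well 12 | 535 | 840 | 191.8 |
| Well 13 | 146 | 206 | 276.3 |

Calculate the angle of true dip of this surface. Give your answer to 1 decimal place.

Let the plane be z = a·easting + b·northing + c.
Well 12−Well 11: 18a + 1411b = −84.5;  Well 13−Well 11: −371a + 777b = 0.
Solving gives a = −0.12216, b = −0.05833.
Gradient magnitude |∇z| = √(a² + b²) = √(0.01492 + 0.00340) = 0.13537.
True dip = arctan(0.13537) = 7.7°, dipping toward ENE (azimuth ≈ 064°).

7.7°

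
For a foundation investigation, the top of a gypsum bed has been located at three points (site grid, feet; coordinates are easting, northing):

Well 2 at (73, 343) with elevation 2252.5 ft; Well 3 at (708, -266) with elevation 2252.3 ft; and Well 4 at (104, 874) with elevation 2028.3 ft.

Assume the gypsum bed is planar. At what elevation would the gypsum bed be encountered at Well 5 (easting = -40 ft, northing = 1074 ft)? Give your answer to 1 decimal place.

Let the plane be z = a·easting + b·northing + c.
Well 3−Well 2: 635a − 609b = −0.2;  Well 4−Well 2: 31a + 531b = −224.2.
Solving gives a = −0.383762, b = −0.399818.
Then c = 2252.5 − a·73 − b·343 = 2417.65.
At (-40, 1074): z = 15.4 − 429.4 + 2417.65 = 2003.6 ft.

2003.6 ft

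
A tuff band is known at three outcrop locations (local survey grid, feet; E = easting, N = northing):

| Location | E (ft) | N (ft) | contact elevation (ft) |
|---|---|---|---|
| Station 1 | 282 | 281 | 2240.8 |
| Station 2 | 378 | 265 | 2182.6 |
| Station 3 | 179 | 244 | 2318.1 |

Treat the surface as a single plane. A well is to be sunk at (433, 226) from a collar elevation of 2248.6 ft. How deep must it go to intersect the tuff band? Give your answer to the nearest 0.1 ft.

Two edge vectors: Station 1→Station 2 = (96, -16, -58.2), Station 1→Station 3 = (-103, -37, 77.3).
Normal n = (Station 1→Station 2) × (Station 1→Station 3) = (-3390.2, -1426.2, -5200).
So ∂z/∂E = −n_x/n_z = −0.65196 and ∂z/∂N = −n_y/n_z = −0.27427.
Intercept c from Station 1: 2240.8 + 183.85 + 77.07 = 2501.72.
At (433, 226): z_contact = −282.30 − 61.98 + 2501.72 = 2157.44 ft.
Depth below ground = 2248.6 − 2157.44 = 91.2 ft.

91.2 ft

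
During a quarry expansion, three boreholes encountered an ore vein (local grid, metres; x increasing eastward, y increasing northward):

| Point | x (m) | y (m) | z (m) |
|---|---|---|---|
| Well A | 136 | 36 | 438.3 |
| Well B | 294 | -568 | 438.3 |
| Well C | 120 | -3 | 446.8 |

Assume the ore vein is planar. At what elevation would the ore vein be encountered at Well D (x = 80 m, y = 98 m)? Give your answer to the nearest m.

451 m

Let the plane be z = a·x + b·y + c.
Well B−Well A: 158a − 604b = 0;  Well C−Well A: −16a − 39b = 8.5.
Solving gives a = −0.32440, b = −0.08486.
Then c = 438.3 − a·136 − b·36 = 485.47.
At (80, 98): z = −26.0 − 8.3 + 485.47 = 451.2 m.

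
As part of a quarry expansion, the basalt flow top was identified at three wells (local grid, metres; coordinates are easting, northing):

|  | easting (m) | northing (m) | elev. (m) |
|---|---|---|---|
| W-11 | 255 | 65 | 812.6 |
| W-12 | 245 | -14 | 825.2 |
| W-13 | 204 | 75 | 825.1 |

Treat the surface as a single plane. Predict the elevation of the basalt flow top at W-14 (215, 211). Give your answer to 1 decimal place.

805.1 m

Two edge vectors: W-11→W-12 = (-10, -79, 12.6), W-11→W-13 = (-51, 10, 12.5).
Normal n = (W-11→W-12) × (W-11→W-13) = (-1113.5, -517.6, -4129).
So ∂z/∂easting = −n_x/n_z = −0.26968 and ∂z/∂northing = −n_y/n_z = −0.12536.
Intercept c from W-11: 812.6 + 68.77 + 8.15 = 889.52.
At (215, 211): z = −58.0 − 26.5 + 889.52 = 805.1 m.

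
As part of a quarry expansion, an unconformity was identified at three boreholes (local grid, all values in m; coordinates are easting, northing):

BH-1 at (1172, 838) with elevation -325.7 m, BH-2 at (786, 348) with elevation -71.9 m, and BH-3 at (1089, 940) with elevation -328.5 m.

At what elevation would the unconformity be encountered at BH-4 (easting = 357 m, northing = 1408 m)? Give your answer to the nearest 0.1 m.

Let the plane be z = a·easting + b·northing + c.
BH-2−BH-1: −386a − 490b = 253.8;  BH-3−BH-1: −83a + 102b = −2.8.
Solving gives a = −0.306284, b = −0.276682.
Then c = -325.7 − a·1172 − b·838 = 265.12.
At (357, 1408): z = −109.3 − 389.6 + 265.12 = -233.8 m.

-233.8 m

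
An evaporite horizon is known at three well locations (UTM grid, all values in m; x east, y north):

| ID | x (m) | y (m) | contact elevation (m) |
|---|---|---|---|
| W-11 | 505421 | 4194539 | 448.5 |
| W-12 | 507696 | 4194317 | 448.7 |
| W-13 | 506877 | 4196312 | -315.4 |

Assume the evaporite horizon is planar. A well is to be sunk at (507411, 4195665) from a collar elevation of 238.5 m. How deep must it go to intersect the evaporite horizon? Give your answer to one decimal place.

Let the plane be z = a·x + b·y + c.
W-12−W-11: 2275a − 222b = 0.2;  W-13−W-11: 1456a + 1773b = −763.9.
Solving gives a = −0.038842942, b = −0.398953569.
Then c = 448.5 − a·505421 − b·4194539 = 1693506.84.
At (507411, 4195665): z_contact = −19709.34 − 1673875.52 + 1693506.84 = -78.02 m.
Depth below ground = 238.5 − (-78.02) = 316.5 m.

316.5 m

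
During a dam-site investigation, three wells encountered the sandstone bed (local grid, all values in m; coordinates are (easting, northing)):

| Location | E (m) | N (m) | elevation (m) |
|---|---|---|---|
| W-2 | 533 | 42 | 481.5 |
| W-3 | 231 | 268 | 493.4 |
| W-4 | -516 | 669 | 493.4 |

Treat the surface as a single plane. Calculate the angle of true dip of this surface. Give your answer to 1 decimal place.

11.9°

Let the plane be z = a·E + b·N + c.
W-3−W-2: −302a + 226b = 11.9;  W-4−W-2: −1049a + 627b = 11.9.
Solving gives a = 0.10000, b = 0.18628.
Gradient magnitude |∇z| = √(a² + b²) = √(0.01000 + 0.03470) = 0.21142.
True dip = arctan(0.21142) = 11.9°, dipping toward SSW (azimuth ≈ 208°).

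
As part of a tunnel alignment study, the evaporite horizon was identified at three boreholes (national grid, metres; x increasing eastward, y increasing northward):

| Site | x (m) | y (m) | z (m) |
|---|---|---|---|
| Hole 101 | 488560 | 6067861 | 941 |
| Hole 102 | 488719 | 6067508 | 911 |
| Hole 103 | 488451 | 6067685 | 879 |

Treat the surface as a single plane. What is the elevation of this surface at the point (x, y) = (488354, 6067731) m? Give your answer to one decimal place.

Two edge vectors: Hole 101→Hole 102 = (159, -353, -30), Hole 101→Hole 103 = (-109, -176, -62).
Normal n = (Hole 101→Hole 102) × (Hole 101→Hole 103) = (16606, 13128, -66461).
So ∂z/∂x = −n_x/n_z = 0.249860821 and ∂z/∂y = −n_y/n_z = 0.197529378.
Intercept c from Hole 101: 941 − 122072.00 − 1198580.81 = −1319711.81.
At (488354, 6067731): z = 122020.5 + 1198555.1 − 1319711.81 = 863.8 m.

863.8 m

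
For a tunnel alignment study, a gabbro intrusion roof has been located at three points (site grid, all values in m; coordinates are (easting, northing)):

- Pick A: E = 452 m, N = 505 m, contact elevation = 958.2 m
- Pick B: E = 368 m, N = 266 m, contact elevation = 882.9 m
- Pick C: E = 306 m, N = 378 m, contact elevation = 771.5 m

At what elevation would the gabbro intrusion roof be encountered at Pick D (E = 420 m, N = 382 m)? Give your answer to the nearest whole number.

Let the plane be z = a·E + b·N + c.
Pick B−Pick A: −84a − 239b = −75.3;  Pick C−Pick A: −146a − 127b = −186.7.
Solving gives a = 1.44713, b = −0.19355.
Then c = 958.2 − a·452 − b·505 = 401.84.
At (420, 382): z = 607.8 − 73.9 + 401.84 = 935.7 m.

936 m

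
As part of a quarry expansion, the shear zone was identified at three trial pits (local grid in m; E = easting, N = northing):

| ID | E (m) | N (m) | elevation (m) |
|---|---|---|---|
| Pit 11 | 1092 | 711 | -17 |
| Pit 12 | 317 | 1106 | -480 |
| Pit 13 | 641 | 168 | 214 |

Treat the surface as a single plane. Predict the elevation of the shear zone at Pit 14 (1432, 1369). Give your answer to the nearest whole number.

-352 m

Let the plane be z = a·E + b·N + c.
Pit 12−Pit 11: −775a + 395b = −463;  Pit 13−Pit 11: −451a − 543b = 231.
Solving gives a = 0.26740, b = −0.64751.
Then c = -17 − a·1092 − b·711 = 151.38.
At (1432, 1369): z = 382.9 − 886.4 + 151.38 = -352.1 m.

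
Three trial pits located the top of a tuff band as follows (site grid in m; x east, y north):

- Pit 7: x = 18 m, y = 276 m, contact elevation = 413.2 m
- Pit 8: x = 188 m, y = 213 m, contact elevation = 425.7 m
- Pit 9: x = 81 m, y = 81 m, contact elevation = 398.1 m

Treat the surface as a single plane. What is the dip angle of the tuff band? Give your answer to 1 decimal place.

9.3°

Let the plane be z = a·x + b·y + c.
Pit 8−Pit 7: 170a − 63b = 12.5;  Pit 9−Pit 7: 63a − 195b = −15.1.
Solving gives a = 0.11613, b = 0.11495.
Gradient magnitude |∇z| = √(a² + b²) = √(0.01349 + 0.01321) = 0.16340.
True dip = arctan(0.16340) = 9.3°, dipping toward SW (azimuth ≈ 225°).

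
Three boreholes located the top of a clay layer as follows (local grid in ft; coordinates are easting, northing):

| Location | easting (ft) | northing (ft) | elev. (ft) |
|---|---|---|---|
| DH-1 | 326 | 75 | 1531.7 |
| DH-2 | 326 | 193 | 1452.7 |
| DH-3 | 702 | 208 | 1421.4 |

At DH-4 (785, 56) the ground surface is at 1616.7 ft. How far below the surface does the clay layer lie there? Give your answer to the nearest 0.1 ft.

Let the plane be z = a·easting + b·northing + c.
DH-2−DH-1: 0a + 118b = −79;  DH-3−DH-1: 376a + 133b = −110.3.
Solving gives a = −0.05654, b = −0.66949.
Then c = 1531.7 − a·326 − b·75 = 1600.34.
At (785, 56): z_contact = −44.38 − 37.49 + 1600.34 = 1518.47 ft.
Depth below ground = 1616.7 − 1518.47 = 98.2 ft.

98.2 ft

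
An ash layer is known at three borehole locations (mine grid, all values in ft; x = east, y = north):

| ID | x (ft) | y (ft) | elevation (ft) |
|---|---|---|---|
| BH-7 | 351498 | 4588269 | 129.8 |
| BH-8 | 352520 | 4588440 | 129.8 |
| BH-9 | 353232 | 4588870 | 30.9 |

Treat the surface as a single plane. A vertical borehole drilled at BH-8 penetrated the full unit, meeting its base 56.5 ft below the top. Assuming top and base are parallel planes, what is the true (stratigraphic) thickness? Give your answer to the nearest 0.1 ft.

53.8 ft

Two edge vectors: BH-7→BH-8 = (1022, 171, 0), BH-7→BH-9 = (1734, 601, -98.9).
Normal n = (BH-7→BH-8) × (BH-7→BH-9) = (-16911.9, 101075.8, 317708).
So ∂z/∂x = −n_x/n_z = 0.05323 and ∂z/∂y = −n_y/n_z = −0.31814.
|∇z| = √(a²+b²) = 0.32256, so dip δ = arctan(0.32256) = 17.88°.
True thickness = vertical thickness × cos δ = 56.5 × cos 17.88° = 53.8 ft.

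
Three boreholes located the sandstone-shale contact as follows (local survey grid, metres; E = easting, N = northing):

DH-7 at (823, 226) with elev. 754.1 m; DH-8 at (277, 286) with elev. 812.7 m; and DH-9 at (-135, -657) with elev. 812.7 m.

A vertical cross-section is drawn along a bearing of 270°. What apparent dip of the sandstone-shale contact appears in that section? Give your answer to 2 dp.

Let the plane be z = a·E + b·N + c.
DH-8−DH-7: −546a + 60b = 58.6;  DH-9−DH-7: −958a − 883b = 58.6.
Solving gives a = −0.10241, b = 0.04474.
Unit vector along 270° is (sin 270°, cos 270°) = (-1.0000, -0.0000).
Slope in that direction = a·(-1.0000) + b·(-0.0000) = 0.10241.
Apparent dip = arctan|0.10241| = 5.85° (true dip is 6.4°, so apparent ≤ true as expected).

5.85°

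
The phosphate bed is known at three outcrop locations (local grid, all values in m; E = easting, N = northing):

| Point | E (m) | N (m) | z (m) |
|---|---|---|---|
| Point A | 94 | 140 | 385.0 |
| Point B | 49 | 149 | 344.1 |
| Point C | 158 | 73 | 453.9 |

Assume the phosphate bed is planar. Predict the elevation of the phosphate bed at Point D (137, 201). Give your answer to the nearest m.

Let the plane be z = a·E + b·N + c.
Point B−Point A: −45a + 9b = −40.9;  Point C−Point A: 64a − 67b = 68.9.
Solving gives a = 0.86929, b = −0.19799.
Then c = 385 − a·94 − b·140 = 331.01.
At (137, 201): z = 119.1 − 39.8 + 331.01 = 410.3 m.

410 m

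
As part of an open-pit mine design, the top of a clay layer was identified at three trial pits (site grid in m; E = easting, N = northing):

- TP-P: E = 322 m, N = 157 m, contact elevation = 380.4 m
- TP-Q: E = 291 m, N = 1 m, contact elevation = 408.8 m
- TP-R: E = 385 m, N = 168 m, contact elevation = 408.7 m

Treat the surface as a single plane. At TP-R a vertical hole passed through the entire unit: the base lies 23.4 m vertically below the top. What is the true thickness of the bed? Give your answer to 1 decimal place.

20.3 m

Let the plane be z = a·E + b·N + c.
TP-Q−TP-P: −31a − 156b = 28.4;  TP-R−TP-P: 63a + 11b = 28.3.
Solving gives a = 0.49828, b = −0.28107.
|∇z| = √(a²+b²) = 0.57209, so dip δ = arctan(0.57209) = 29.77°.
True thickness = vertical thickness × cos δ = 23.4 × cos 29.77° = 20.3 m.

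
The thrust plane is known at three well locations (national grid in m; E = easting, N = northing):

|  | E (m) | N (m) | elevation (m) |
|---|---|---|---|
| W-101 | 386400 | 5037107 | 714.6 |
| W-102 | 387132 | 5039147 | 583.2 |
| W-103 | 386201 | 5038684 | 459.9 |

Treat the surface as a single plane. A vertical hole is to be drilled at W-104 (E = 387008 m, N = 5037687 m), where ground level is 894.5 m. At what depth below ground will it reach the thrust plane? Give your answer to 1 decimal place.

Two edge vectors: W-101→W-102 = (732, 2040, -131.4), W-101→W-103 = (-199, 1577, -254.7).
Normal n = (W-101→W-102) × (W-101→W-103) = (-312370.2, 212589, 1560324).
So ∂z/∂E = −n_x/n_z = 0.200195729 and ∂z/∂N = −n_y/n_z = −0.136246703.
Intercept c from W-101: 714.6 − 77355.63 + 686289.22 = 609648.19.
At (387008, 5037687): z_contact = 77477.35 − 686368.24 + 609648.19 = 757.30 m.
Depth below ground = 894.5 − 757.30 = 137.2 m.

137.2 m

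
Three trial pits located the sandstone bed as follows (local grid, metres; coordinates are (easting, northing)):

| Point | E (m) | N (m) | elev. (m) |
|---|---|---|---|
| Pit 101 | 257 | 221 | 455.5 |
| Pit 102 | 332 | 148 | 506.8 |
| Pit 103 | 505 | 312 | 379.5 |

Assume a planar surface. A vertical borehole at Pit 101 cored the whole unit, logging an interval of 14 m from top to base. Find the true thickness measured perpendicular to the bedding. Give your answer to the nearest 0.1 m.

Two edge vectors: Pit 101→Pit 102 = (75, -73, 51.3), Pit 101→Pit 103 = (248, 91, -76).
Normal n = (Pit 101→Pit 102) × (Pit 101→Pit 103) = (879.7, 18422.4, 24929).
So ∂z/∂E = −n_x/n_z = −0.03529 and ∂z/∂N = −n_y/n_z = −0.73899.
|∇z| = √(a²+b²) = 0.73984, so dip δ = arctan(0.73984) = 36.50°.
True thickness = vertical thickness × cos δ = 14 × cos 36.50° = 11.3 m.

11.3 m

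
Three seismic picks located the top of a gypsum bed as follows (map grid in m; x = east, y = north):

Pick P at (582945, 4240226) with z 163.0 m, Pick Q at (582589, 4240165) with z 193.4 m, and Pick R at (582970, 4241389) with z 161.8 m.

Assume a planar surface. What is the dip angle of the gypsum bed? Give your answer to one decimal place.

4.9°

Let the plane be z = a·x + b·y + c.
Pick Q−Pick P: −356a − 61b = 30.4;  Pick R−Pick P: 25a + 1163b = −1.2.
Solving gives a = −0.08553, b = 0.00081.
Gradient magnitude |∇z| = √(a² + b²) = √(0.00732 + 0.00000) = 0.08554.
True dip = arctan(0.08554) = 4.9°, dipping toward E (azimuth ≈ 091°).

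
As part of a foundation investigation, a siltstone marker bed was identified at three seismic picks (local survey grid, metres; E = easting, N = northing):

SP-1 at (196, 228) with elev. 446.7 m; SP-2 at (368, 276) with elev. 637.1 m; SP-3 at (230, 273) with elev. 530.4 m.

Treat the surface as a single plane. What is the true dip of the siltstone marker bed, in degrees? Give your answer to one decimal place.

Let the plane be z = a·E + b·N + c.
SP-2−SP-1: 172a + 48b = 190.4;  SP-3−SP-1: 34a + 45b = 83.7.
Solving gives a = 0.74499, b = 1.29712.
Gradient magnitude |∇z| = √(a² + b²) = √(0.55501 + 1.68252) = 1.49584.
True dip = arctan(1.49584) = 56.2°, dipping toward SSW (azimuth ≈ 210°).

56.2°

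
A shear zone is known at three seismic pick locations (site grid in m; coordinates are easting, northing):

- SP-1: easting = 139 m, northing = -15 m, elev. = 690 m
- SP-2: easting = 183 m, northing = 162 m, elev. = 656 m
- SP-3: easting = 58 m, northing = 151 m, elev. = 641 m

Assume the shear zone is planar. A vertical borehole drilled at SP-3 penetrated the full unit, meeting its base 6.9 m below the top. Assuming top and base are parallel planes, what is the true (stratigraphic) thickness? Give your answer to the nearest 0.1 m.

6.7 m

Two edge vectors: SP-1→SP-2 = (44, 177, -34), SP-1→SP-3 = (-81, 166, -49).
Normal n = (SP-1→SP-2) × (SP-1→SP-3) = (-3029, 4910, 21641).
So ∂z/∂easting = −n_x/n_z = 0.13997 and ∂z/∂northing = −n_y/n_z = −0.22688.
|∇z| = √(a²+b²) = 0.26658, so dip δ = arctan(0.26658) = 14.93°.
True thickness = vertical thickness × cos δ = 6.9 × cos 14.93° = 6.7 m.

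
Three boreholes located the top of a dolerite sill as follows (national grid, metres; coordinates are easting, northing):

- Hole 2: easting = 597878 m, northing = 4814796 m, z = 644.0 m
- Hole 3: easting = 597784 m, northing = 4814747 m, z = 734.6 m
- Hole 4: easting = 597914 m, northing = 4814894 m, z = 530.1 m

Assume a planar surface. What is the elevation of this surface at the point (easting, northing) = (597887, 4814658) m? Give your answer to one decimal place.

778.0 m

Let the plane be z = a·easting + b·northing + c.
Hole 3−Hole 2: −94a − 49b = 90.6;  Hole 4−Hole 2: 36a + 98b = −113.9.
Solving gives a = −0.442763158, b = −0.999597207.
Then c = 644 − a·597878 − b·4814796 = 5078218.99.
At (597887, 4814658): z = −264722.3 − 4812718.7 + 5078218.99 = 778.0 m.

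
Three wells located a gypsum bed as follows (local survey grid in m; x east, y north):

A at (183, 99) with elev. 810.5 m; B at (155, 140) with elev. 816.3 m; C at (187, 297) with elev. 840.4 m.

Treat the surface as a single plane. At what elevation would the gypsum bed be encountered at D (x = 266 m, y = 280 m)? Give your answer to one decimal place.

Let the plane be z = a·x + b·y + c.
B−A: −28a + 41b = 5.8;  C−A: 4a + 198b = 29.9.
Solving gives a = 0.01358, b = 0.15074.
Then c = 810.5 − a·183 − b·99 = 793.09.
At (266, 280): z = 3.6 + 42.2 + 793.09 = 838.9 m.

838.9 m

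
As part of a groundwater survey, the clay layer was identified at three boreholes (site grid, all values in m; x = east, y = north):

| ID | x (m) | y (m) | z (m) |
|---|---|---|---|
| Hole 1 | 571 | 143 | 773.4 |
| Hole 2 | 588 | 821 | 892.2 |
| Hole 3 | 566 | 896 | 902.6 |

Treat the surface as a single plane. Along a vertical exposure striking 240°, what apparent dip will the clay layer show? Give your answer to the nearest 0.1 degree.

Two edge vectors: Hole 1→Hole 2 = (17, 678, 118.8), Hole 1→Hole 3 = (-5, 753, 129.2).
Normal n = (Hole 1→Hole 2) × (Hole 1→Hole 3) = (-1858.8, -2790.4, 16191).
So ∂z/∂x = −n_x/n_z = 0.11480 and ∂z/∂y = −n_y/n_z = 0.17234.
Unit vector along 240° is (sin 240°, cos 240°) = (-0.8660, -0.5000).
Slope in that direction = a·(-0.8660) + b·(-0.5000) = −0.18559.
Apparent dip = arctan|0.18559| = 10.5° (true dip is 11.7°, so apparent ≤ true as expected).

10.5°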